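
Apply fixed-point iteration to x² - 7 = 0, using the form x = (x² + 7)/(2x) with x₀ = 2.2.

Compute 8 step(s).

Equation: x² - 7 = 0
Fixed-point form: x = (x² + 7)/(2x)
x₀ = 2.2

x_1 = g(2.200000) = 2.690909
x_2 = g(2.690909) = 2.646130
x_3 = g(2.646130) = 2.645751
x_4 = g(2.645751) = 2.645751
x_5 = g(2.645751) = 2.645751
x_6 = g(2.645751) = 2.645751
x_7 = g(2.645751) = 2.645751
x_8 = g(2.645751) = 2.645751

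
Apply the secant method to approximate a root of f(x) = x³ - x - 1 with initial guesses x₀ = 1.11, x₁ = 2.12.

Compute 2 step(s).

f(x) = x³ - x - 1
x₀ = 1.11, x₁ = 2.12

Secant formula: x_{n+1} = x_n - f(x_n)(x_n - x_{n-1})/(f(x_n) - f(x_{n-1}))

Iteration 1:
  f(1.110000) = -0.742369
  f(2.120000) = 6.408128
  x_2 = 2.120000 - 6.408128×(2.120000 - 1.110000)/(6.408128 - (-0.742369))
       = 1.214859
Iteration 2:
  f(2.120000) = 6.408128
  f(1.214859) = -0.421871
  x_3 = 1.214859 - (-0.421871)×(1.214859 - 2.120000)/(-0.421871 - 6.408128)
       = 1.270767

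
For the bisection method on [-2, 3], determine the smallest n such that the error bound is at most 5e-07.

We need (b-a)/2^n ≤ 5e-07
(3 - (-2))/2^n ≤ 5e-07
5/2^n ≤ 5e-07
2^n ≥ 10000000
n ≥ log₂(10000000) = 23.25
n ≥ 24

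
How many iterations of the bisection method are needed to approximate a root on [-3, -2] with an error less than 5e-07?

We need (b-a)/2^n ≤ 5e-07
(-2 - (-3))/2^n ≤ 5e-07
1/2^n ≤ 5e-07
2^n ≥ 2000000
n ≥ log₂(2000000) = 20.93
n ≥ 21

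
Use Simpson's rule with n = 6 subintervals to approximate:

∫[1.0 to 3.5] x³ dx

f(x) = x³
a = 1.0, b = 3.5, n = 6
h = (b - a)/n = 0.416667

Simpson's rule: (h/3)[f(x₀) + 4f(x₁) + 2f(x₂) + ... + f(xₙ)]

x_0 = 1.0000, f(x_0) = 1.000000, coefficient = 1
x_1 = 1.4167, f(x_1) = 2.843171, coefficient = 4
x_2 = 1.8333, f(x_2) = 6.162037, coefficient = 2
x_3 = 2.2500, f(x_3) = 11.390625, coefficient = 4
x_4 = 2.6667, f(x_4) = 18.962963, coefficient = 2
x_5 = 3.0833, f(x_5) = 29.313079, coefficient = 4
x_6 = 3.5000, f(x_6) = 42.875000, coefficient = 1

I ≈ (0.416667/3) × 268.312500 = 37.265625
Exact value: 37.265625
Error: 0.000000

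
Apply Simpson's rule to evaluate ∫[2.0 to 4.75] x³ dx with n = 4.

f(x) = x³
a = 2.0, b = 4.75, n = 4
h = (b - a)/n = 0.687500

Simpson's rule: (h/3)[f(x₀) + 4f(x₁) + 2f(x₂) + ... + f(xₙ)]

x_0 = 2.0000, f(x_0) = 8.000000, coefficient = 1
x_1 = 2.6875, f(x_1) = 19.410889, coefficient = 4
x_2 = 3.3750, f(x_2) = 38.443359, coefficient = 2
x_3 = 4.0625, f(x_3) = 67.047119, coefficient = 4
x_4 = 4.7500, f(x_4) = 107.171875, coefficient = 1

I ≈ (0.687500/3) × 537.890625 = 123.266602
Exact value: 123.266602
Error: 0.000000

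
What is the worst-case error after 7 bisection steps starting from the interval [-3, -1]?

Bisection error bound: |error| ≤ (b-a)/2^n
|error| ≤ (-1 - (-3))/2^7 = 2/2^7
|error| ≤ 0.0156250000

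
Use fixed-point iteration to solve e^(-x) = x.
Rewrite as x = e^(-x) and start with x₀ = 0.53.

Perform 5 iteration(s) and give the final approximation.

Equation: e^(-x) = x
Fixed-point form: x = e^(-x)
x₀ = 0.53

x_1 = g(0.530000) = 0.588605
x_2 = g(0.588605) = 0.555101
x_3 = g(0.555101) = 0.574014
x_4 = g(0.574014) = 0.563260
x_5 = g(0.563260) = 0.569350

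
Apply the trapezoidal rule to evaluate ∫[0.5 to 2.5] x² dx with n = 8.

f(x) = x²
a = 0.5, b = 2.5, n = 8
h = (b - a)/n = 0.250000

Trapezoidal rule: (h/2)[f(x₀) + 2f(x₁) + 2f(x₂) + ... + f(xₙ)]

x_0 = 0.5000, f(x_0) = 0.250000, coefficient = 1
x_1 = 0.7500, f(x_1) = 0.562500, coefficient = 2
x_2 = 1.0000, f(x_2) = 1.000000, coefficient = 2
x_3 = 1.2500, f(x_3) = 1.562500, coefficient = 2
x_4 = 1.5000, f(x_4) = 2.250000, coefficient = 2
x_5 = 1.7500, f(x_5) = 3.062500, coefficient = 2
x_6 = 2.0000, f(x_6) = 4.000000, coefficient = 2
x_7 = 2.2500, f(x_7) = 5.062500, coefficient = 2
x_8 = 2.5000, f(x_8) = 6.250000, coefficient = 1

I ≈ (0.250000/2) × 41.500000 = 5.187500
Exact value: 5.166667
Error: 0.020833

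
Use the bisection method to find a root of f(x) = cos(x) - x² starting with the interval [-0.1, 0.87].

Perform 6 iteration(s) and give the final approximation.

f(x) = cos(x) - x²
Initial interval: [-0.1, 0.87]

Iteration 1:
  c_1 = (-0.100000 + 0.870000)/2 = 0.385000
  f(c_1) = f(0.385000) = 0.778573
  f(a) × f(c) ≥ 0, new interval: [0.385000, 0.870000]
Iteration 2:
  c_2 = (0.385000 + 0.870000)/2 = 0.627500
  f(c_2) = f(0.627500) = 0.415742
  f(a) × f(c) ≥ 0, new interval: [0.627500, 0.870000]
Iteration 3:
  c_3 = (0.627500 + 0.870000)/2 = 0.748750
  f(c_3) = f(0.748750) = 0.171914
  f(a) × f(c) ≥ 0, new interval: [0.748750, 0.870000]
Iteration 4:
  c_4 = (0.748750 + 0.870000)/2 = 0.809375
  f(c_4) = f(0.809375) = 0.034863
  f(a) × f(c) ≥ 0, new interval: [0.809375, 0.870000]
Iteration 5:
  c_5 = (0.809375 + 0.870000)/2 = 0.839687
  f(c_5) = f(0.839687) = -0.037380
  f(a) × f(c) < 0, new interval: [0.809375, 0.839687]
Iteration 6:
  c_6 = (0.809375 + 0.839687)/2 = 0.824531
  f(c_6) = f(0.824531) = -0.000951
  f(a) × f(c) < 0, new interval: [0.809375, 0.824531]

After 6 iteration(s), the approximation is c_6 = 0.824531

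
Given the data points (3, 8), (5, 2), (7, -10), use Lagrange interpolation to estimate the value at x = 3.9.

Lagrange interpolation formula:
P(x) = Σ yᵢ × Lᵢ(x)
where Lᵢ(x) = Π_{j≠i} (x - xⱼ)/(xᵢ - xⱼ)

L_0(3.9) = (3.9 - 5)/(3 - 5) × (3.9 - 7)/(3 - 7) = 0.426250
L_1(3.9) = (3.9 - 3)/(5 - 3) × (3.9 - 7)/(5 - 7) = 0.697500
L_2(3.9) = (3.9 - 3)/(7 - 3) × (3.9 - 5)/(7 - 5) = -0.123750

P(3.9) = 8×L_0(3.9) + 2×L_1(3.9) + (-10)×L_2(3.9)
P(3.9) = 6.042500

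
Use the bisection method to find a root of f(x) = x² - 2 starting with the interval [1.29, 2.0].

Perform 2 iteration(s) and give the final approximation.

f(x) = x² - 2
Initial interval: [1.29, 2.0]

Iteration 1:
  c_1 = (1.290000 + 2.000000)/2 = 1.645000
  f(c_1) = f(1.645000) = 0.706025
  f(a) × f(c) < 0, new interval: [1.290000, 1.645000]
Iteration 2:
  c_2 = (1.290000 + 1.645000)/2 = 1.467500
  f(c_2) = f(1.467500) = 0.153556
  f(a) × f(c) < 0, new interval: [1.290000, 1.467500]

After 2 iteration(s), the approximation is c_2 = 1.467500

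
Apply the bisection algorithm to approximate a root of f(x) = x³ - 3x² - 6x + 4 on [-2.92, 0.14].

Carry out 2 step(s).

f(x) = x³ - 3x² - 6x + 4
Initial interval: [-2.92, 0.14]

Iteration 1:
  c_1 = (-2.920000 + 0.140000)/2 = -1.390000
  f(c_1) = f(-1.390000) = 3.858081
  f(a) × f(c) < 0, new interval: [-2.920000, -1.390000]
Iteration 2:
  c_2 = (-2.920000 + (-1.390000))/2 = -2.155000
  f(c_2) = f(-2.155000) = -7.009949
  f(a) × f(c) ≥ 0, new interval: [-2.155000, -1.390000]

After 2 iteration(s), the approximation is c_2 = -2.155000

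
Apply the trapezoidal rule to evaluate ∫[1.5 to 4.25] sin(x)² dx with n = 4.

f(x) = sin(x)²
a = 1.5, b = 4.25, n = 4
h = (b - a)/n = 0.687500

Trapezoidal rule: (h/2)[f(x₀) + 2f(x₁) + 2f(x₂) + ... + f(xₙ)]

x_0 = 1.5000, f(x_0) = 0.994996, coefficient = 1
x_1 = 2.1875, f(x_1) = 0.665512, coefficient = 2
x_2 = 2.8750, f(x_2) = 0.069404, coefficient = 2
x_3 = 3.5625, f(x_3) = 0.166945, coefficient = 2
x_4 = 4.2500, f(x_4) = 0.801006, coefficient = 1

I ≈ (0.687500/2) × 3.599724 = 1.237405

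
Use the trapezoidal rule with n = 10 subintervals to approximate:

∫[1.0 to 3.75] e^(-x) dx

f(x) = e^(-x)
a = 1.0, b = 3.75, n = 10
h = (b - a)/n = 0.275000

Trapezoidal rule: (h/2)[f(x₀) + 2f(x₁) + 2f(x₂) + ... + f(xₙ)]

x_0 = 1.0000, f(x_0) = 0.367879, coefficient = 1
x_1 = 1.2750, f(x_1) = 0.279431, coefficient = 2
x_2 = 1.5500, f(x_2) = 0.212248, coefficient = 2
x_3 = 1.8250, f(x_3) = 0.161218, coefficient = 2
x_4 = 2.1000, f(x_4) = 0.122456, coefficient = 2
x_5 = 2.3750, f(x_5) = 0.093014, coefficient = 2
x_6 = 2.6500, f(x_6) = 0.070651, coefficient = 2
x_7 = 2.9250, f(x_7) = 0.053665, coefficient = 2
x_8 = 3.2000, f(x_8) = 0.040762, coefficient = 2
x_9 = 3.4750, f(x_9) = 0.030962, coefficient = 2
x_10 = 3.7500, f(x_10) = 0.023518, coefficient = 1

I ≈ (0.275000/2) × 2.520212 = 0.346529
Exact value: 0.344362
Error: 0.002167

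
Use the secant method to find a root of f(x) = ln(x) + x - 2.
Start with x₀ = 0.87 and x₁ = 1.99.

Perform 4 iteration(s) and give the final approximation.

f(x) = ln(x) + x - 2
x₀ = 0.87, x₁ = 1.99

Secant formula: x_{n+1} = x_n - f(x_n)(x_n - x_{n-1})/(f(x_n) - f(x_{n-1}))

Iteration 1:
  f(0.870000) = -1.269262
  f(1.990000) = 0.678135
  x_2 = 1.990000 - 0.678135×(1.990000 - 0.870000)/(0.678135 - (-1.269262))
       = 1.599987
Iteration 2:
  f(1.990000) = 0.678135
  f(1.599987) = 0.069982
  x_3 = 1.599987 - 0.069982×(1.599987 - 1.990000)/(0.069982 - 0.678135)
       = 1.555107
Iteration 3:
  f(1.599987) = 0.069982
  f(1.555107) = -0.003349
  x_4 = 1.555107 - (-0.003349)×(1.555107 - 1.599987)/(-0.003349 - 0.069982)
       = 1.557156
Iteration 4:
  f(1.555107) = -0.003349
  f(1.557156) = 0.000018
  x_5 = 1.557156 - 0.000018×(1.557156 - 1.555107)/(0.000018 - (-0.003349))
       = 1.557146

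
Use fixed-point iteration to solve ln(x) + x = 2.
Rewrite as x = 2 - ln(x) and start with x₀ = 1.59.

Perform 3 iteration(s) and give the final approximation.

Equation: ln(x) + x = 2
Fixed-point form: x = 2 - ln(x)
x₀ = 1.59

x_1 = g(1.590000) = 1.536266
x_2 = g(1.536266) = 1.570645
x_3 = g(1.570645) = 1.548514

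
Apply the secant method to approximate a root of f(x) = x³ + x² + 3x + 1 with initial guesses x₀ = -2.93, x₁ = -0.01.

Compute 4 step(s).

f(x) = x³ + x² + 3x + 1
x₀ = -2.93, x₁ = -0.01

Secant formula: x_{n+1} = x_n - f(x_n)(x_n - x_{n-1})/(f(x_n) - f(x_{n-1}))

Iteration 1:
  f(-2.930000) = -24.358857
  f(-0.010000) = 0.970099
  x_2 = -0.010000 - 0.970099×(-0.010000 - (-2.930000))/(0.970099 - (-24.358857))
       = -0.121836
Iteration 2:
  f(-0.010000) = 0.970099
  f(-0.121836) = 0.647527
  x_3 = -0.121836 - 0.647527×(-0.121836 - (-0.010000))/(0.647527 - 0.970099)
       = -0.346335
Iteration 3:
  f(-0.121836) = 0.647527
  f(-0.346335) = 0.039402
  x_4 = -0.346335 - 0.039402×(-0.346335 - (-0.121836))/(0.039402 - 0.647527)
       = -0.360880
Iteration 4:
  f(-0.346335) = 0.039402
  f(-0.360880) = 0.000594
  x_5 = -0.360880 - 0.000594×(-0.360880 - (-0.346335))/(0.000594 - 0.039402)
       = -0.361103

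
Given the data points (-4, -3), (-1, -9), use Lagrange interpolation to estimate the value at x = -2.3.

Lagrange interpolation formula:
P(x) = Σ yᵢ × Lᵢ(x)
where Lᵢ(x) = Π_{j≠i} (x - xⱼ)/(xᵢ - xⱼ)

L_0(-2.3) = (-2.3 - (-1))/(-4 - (-1)) = 0.433333
L_1(-2.3) = (-2.3 - (-4))/(-1 - (-4)) = 0.566667

P(-2.3) = (-3)×L_0(-2.3) + (-9)×L_1(-2.3)
P(-2.3) = -6.400000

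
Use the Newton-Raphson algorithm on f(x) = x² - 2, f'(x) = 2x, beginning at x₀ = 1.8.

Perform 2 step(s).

f(x) = x² - 2
f'(x) = 2x
x₀ = 1.8

Newton-Raphson formula: x_{n+1} = x_n - f(x_n)/f'(x_n)

Iteration 1:
  f(1.800000) = 1.240000
  f'(1.800000) = 3.600000
  x_1 = 1.800000 - 1.240000/3.600000 = 1.455556
Iteration 2:
  f(1.455556) = 0.118642
  f'(1.455556) = 2.911111
  x_2 = 1.455556 - 0.118642/2.911111 = 1.414801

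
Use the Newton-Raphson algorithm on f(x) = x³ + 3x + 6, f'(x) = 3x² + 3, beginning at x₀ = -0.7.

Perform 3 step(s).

f(x) = x³ + 3x + 6
f'(x) = 3x² + 3
x₀ = -0.7

Newton-Raphson formula: x_{n+1} = x_n - f(x_n)/f'(x_n)

Iteration 1:
  f(-0.700000) = 3.557000
  f'(-0.700000) = 4.470000
  x_1 = -0.700000 - 3.557000/4.470000 = -1.495749
Iteration 2:
  f(-1.495749) = -1.833638
  f'(-1.495749) = 9.711799
  x_2 = -1.495749 - (-1.833638)/9.711799 = -1.306944
Iteration 3:
  f(-1.306944) = -0.153228
  f'(-1.306944) = 8.124310
  x_3 = -1.306944 - (-0.153228)/8.124310 = -1.288084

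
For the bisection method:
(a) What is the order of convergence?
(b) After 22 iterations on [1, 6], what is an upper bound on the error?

(a) Bisection has linear (order 1) convergence; the error is halved each step.

(b) Error bound = (b-a)/2^n = (6 - 1)/2^{22}
    = 5/2^{22}

(a) 1 (linear); (b) error ≤ 1.19e-06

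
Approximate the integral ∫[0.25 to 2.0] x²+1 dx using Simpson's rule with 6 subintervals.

f(x) = x²+1
a = 0.25, b = 2.0, n = 6
h = (b - a)/n = 0.291667

Simpson's rule: (h/3)[f(x₀) + 4f(x₁) + 2f(x₂) + ... + f(xₙ)]

x_0 = 0.2500, f(x_0) = 1.062500, coefficient = 1
x_1 = 0.5417, f(x_1) = 1.293403, coefficient = 4
x_2 = 0.8333, f(x_2) = 1.694444, coefficient = 2
x_3 = 1.1250, f(x_3) = 2.265625, coefficient = 4
x_4 = 1.4167, f(x_4) = 3.006944, coefficient = 2
x_5 = 1.7083, f(x_5) = 3.918403, coefficient = 4
x_6 = 2.0000, f(x_6) = 5.000000, coefficient = 1

I ≈ (0.291667/3) × 45.375000 = 4.411458
Exact value: 4.411458
Error: 0.000000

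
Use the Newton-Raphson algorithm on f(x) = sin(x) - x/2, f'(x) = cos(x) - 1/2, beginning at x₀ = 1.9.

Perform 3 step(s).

f(x) = sin(x) - x/2
f'(x) = cos(x) - 1/2
x₀ = 1.9

Newton-Raphson formula: x_{n+1} = x_n - f(x_n)/f'(x_n)

Iteration 1:
  f(1.900000) = -0.003700
  f'(1.900000) = -0.823290
  x_1 = 1.900000 - (-0.003700)/(-0.823290) = 1.895506
Iteration 2:
  f(1.895506) = -0.000010
  f'(1.895506) = -0.819034
  x_2 = 1.895506 - (-0.000010)/(-0.819034) = 1.895494
Iteration 3:
  f(1.895494) = 0.000000
  f'(1.895494) = -0.819023
  x_3 = 1.895494 - 0.000000/(-0.819023) = 1.895494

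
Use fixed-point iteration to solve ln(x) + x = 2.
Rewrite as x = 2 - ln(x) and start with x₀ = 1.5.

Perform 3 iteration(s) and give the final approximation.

Equation: ln(x) + x = 2
Fixed-point form: x = 2 - ln(x)
x₀ = 1.5

x_1 = g(1.500000) = 1.594535
x_2 = g(1.594535) = 1.533418
x_3 = g(1.533418) = 1.572501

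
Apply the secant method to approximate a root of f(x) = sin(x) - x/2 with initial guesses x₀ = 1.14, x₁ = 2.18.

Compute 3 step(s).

f(x) = sin(x) - x/2
x₀ = 1.14, x₁ = 2.18

Secant formula: x_{n+1} = x_n - f(x_n)(x_n - x_{n-1})/(f(x_n) - f(x_{n-1}))

Iteration 1:
  f(1.140000) = 0.338633
  f(2.180000) = -0.269896
  x_2 = 2.180000 - (-0.269896)×(2.180000 - 1.140000)/(-0.269896 - 0.338633)
       = 1.718737
Iteration 2:
  f(2.180000) = -0.269896
  f(1.718737) = 0.129708
  x_3 = 1.718737 - 0.129708×(1.718737 - 2.180000)/(0.129708 - (-0.269896))
       = 1.868459
Iteration 3:
  f(1.718737) = 0.129708
  f(1.868459) = 0.021795
  x_4 = 1.868459 - 0.021795×(1.868459 - 1.718737)/(0.021795 - 0.129708)
       = 1.898698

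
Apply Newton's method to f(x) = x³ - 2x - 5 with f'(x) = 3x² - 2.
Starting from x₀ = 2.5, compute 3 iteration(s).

f(x) = x³ - 2x - 5
f'(x) = 3x² - 2
x₀ = 2.5

Newton-Raphson formula: x_{n+1} = x_n - f(x_n)/f'(x_n)

Iteration 1:
  f(2.500000) = 5.625000
  f'(2.500000) = 16.750000
  x_1 = 2.500000 - 5.625000/16.750000 = 2.164179
Iteration 2:
  f(2.164179) = 0.807945
  f'(2.164179) = 12.051014
  x_2 = 2.164179 - 0.807945/12.051014 = 2.097135
Iteration 3:
  f(2.097135) = 0.028882
  f'(2.097135) = 11.193930
  x_3 = 2.097135 - 0.028882/11.193930 = 2.094555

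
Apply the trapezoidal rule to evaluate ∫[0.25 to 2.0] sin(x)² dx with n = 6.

f(x) = sin(x)²
a = 0.25, b = 2.0, n = 6
h = (b - a)/n = 0.291667

Trapezoidal rule: (h/2)[f(x₀) + 2f(x₁) + 2f(x₂) + ... + f(xₙ)]

x_0 = 0.2500, f(x_0) = 0.061209, coefficient = 1
x_1 = 0.5417, f(x_1) = 0.265807, coefficient = 2
x_2 = 0.8333, f(x_2) = 0.547862, coefficient = 2
x_3 = 1.1250, f(x_3) = 0.814087, coefficient = 2
x_4 = 1.4167, f(x_4) = 0.976432, coefficient = 2
x_5 = 1.7083, f(x_5) = 0.981203, coefficient = 2
x_6 = 2.0000, f(x_6) = 0.826822, coefficient = 1

I ≈ (0.291667/2) × 8.058810 = 1.175243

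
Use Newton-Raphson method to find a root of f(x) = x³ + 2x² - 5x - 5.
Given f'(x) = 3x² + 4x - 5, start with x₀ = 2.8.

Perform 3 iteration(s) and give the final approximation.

f(x) = x³ + 2x² - 5x - 5
f'(x) = 3x² + 4x - 5
x₀ = 2.8

Newton-Raphson formula: x_{n+1} = x_n - f(x_n)/f'(x_n)

Iteration 1:
  f(2.800000) = 18.632000
  f'(2.800000) = 29.720000
  x_1 = 2.800000 - 18.632000/29.720000 = 2.173082
Iteration 2:
  f(2.173082) = 3.841076
  f'(2.173082) = 17.859186
  x_2 = 2.173082 - 3.841076/17.859186 = 1.958006
Iteration 3:
  f(1.958006) = 0.384130
  f'(1.958006) = 14.333394
  x_3 = 1.958006 - 0.384130/14.333394 = 1.931207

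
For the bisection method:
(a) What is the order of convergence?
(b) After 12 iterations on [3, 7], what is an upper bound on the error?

(a) Bisection has linear (order 1) convergence; the error is halved each step.

(b) Error bound = (b-a)/2^n = (7 - 3)/2^{12}
    = 4/2^{12}

(a) 1 (linear); (b) error ≤ 9.77e-04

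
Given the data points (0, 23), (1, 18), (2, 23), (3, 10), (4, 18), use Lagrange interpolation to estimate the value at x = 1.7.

Lagrange interpolation formula:
P(x) = Σ yᵢ × Lᵢ(x)
where Lᵢ(x) = Π_{j≠i} (x - xⱼ)/(xᵢ - xⱼ)

L_0(1.7) = (1.7 - 1)/(0 - 1) × (1.7 - 2)/(0 - 2) × (1.7 - 3)/(0 - 3) × (1.7 - 4)/(0 - 4) = -0.026163
L_1(1.7) = (1.7 - 0)/(1 - 0) × (1.7 - 2)/(1 - 2) × (1.7 - 3)/(1 - 3) × (1.7 - 4)/(1 - 4) = 0.254150
L_2(1.7) = (1.7 - 0)/(2 - 0) × (1.7 - 1)/(2 - 1) × (1.7 - 3)/(2 - 3) × (1.7 - 4)/(2 - 4) = 0.889525
L_3(1.7) = (1.7 - 0)/(3 - 0) × (1.7 - 1)/(3 - 1) × (1.7 - 2)/(3 - 2) × (1.7 - 4)/(3 - 4) = -0.136850
L_4(1.7) = (1.7 - 0)/(4 - 0) × (1.7 - 1)/(4 - 1) × (1.7 - 2)/(4 - 2) × (1.7 - 3)/(4 - 3) = 0.019338

P(1.7) = 23×L_0(1.7) + 18×L_1(1.7) + 23×L_2(1.7) + 10×L_3(1.7) + 18×L_4(1.7)
P(1.7) = 23.411613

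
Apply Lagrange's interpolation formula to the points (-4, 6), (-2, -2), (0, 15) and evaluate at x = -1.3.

Lagrange interpolation formula:
P(x) = Σ yᵢ × Lᵢ(x)
where Lᵢ(x) = Π_{j≠i} (x - xⱼ)/(xᵢ - xⱼ)

L_0(-1.3) = (-1.3 - (-2))/(-4 - (-2)) × (-1.3 - 0)/(-4 - 0) = -0.113750
L_1(-1.3) = (-1.3 - (-4))/(-2 - (-4)) × (-1.3 - 0)/(-2 - 0) = 0.877500
L_2(-1.3) = (-1.3 - (-4))/(0 - (-4)) × (-1.3 - (-2))/(0 - (-2)) = 0.236250

P(-1.3) = 6×L_0(-1.3) + (-2)×L_1(-1.3) + 15×L_2(-1.3)
P(-1.3) = 1.106250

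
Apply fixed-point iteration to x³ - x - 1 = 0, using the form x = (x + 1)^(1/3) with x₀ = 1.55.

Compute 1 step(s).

Equation: x³ - x - 1 = 0
Fixed-point form: x = (x + 1)^(1/3)
x₀ = 1.55

x_1 = g(1.550000) = 1.366197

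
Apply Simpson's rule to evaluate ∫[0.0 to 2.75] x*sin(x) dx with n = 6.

f(x) = x*sin(x)
a = 0.0, b = 2.75, n = 6
h = (b - a)/n = 0.458333

Simpson's rule: (h/3)[f(x₀) + 4f(x₁) + 2f(x₂) + ... + f(xₙ)]

x_0 = 0.0000, f(x_0) = 0.000000, coefficient = 1
x_1 = 0.4583, f(x_1) = 0.202791, coefficient = 4
x_2 = 0.9167, f(x_2) = 0.727446, coefficient = 2
x_3 = 1.3750, f(x_3) = 1.348728, coefficient = 4
x_4 = 1.8333, f(x_4) = 1.770514, coefficient = 2
x_5 = 2.2917, f(x_5) = 1.721572, coefficient = 4
x_6 = 2.7500, f(x_6) = 1.049568, coefficient = 1

I ≈ (0.458333/3) × 19.137854 = 2.923839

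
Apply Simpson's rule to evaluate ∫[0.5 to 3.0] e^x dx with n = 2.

f(x) = e^x
a = 0.5, b = 3.0, n = 2
h = (b - a)/n = 1.250000

Simpson's rule: (h/3)[f(x₀) + 4f(x₁) + 2f(x₂) + ... + f(xₙ)]

x_0 = 0.5000, f(x_0) = 1.648721, coefficient = 1
x_1 = 1.7500, f(x_1) = 5.754603, coefficient = 4
x_2 = 3.0000, f(x_2) = 20.085537, coefficient = 1

I ≈ (1.250000/3) × 44.752669 = 18.646945
Exact value: 18.436816
Error: 0.210130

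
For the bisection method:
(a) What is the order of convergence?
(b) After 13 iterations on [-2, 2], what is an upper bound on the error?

(a) Bisection has linear (order 1) convergence; the error is halved each step.

(b) Error bound = (b-a)/2^n = (2 - (-2))/2^{13}
    = 4/2^{13}

(a) 1 (linear); (b) error ≤ 4.88e-04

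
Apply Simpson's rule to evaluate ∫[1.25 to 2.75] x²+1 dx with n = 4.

f(x) = x²+1
a = 1.25, b = 2.75, n = 4
h = (b - a)/n = 0.375000

Simpson's rule: (h/3)[f(x₀) + 4f(x₁) + 2f(x₂) + ... + f(xₙ)]

x_0 = 1.2500, f(x_0) = 2.562500, coefficient = 1
x_1 = 1.6250, f(x_1) = 3.640625, coefficient = 4
x_2 = 2.0000, f(x_2) = 5.000000, coefficient = 2
x_3 = 2.3750, f(x_3) = 6.640625, coefficient = 4
x_4 = 2.7500, f(x_4) = 8.562500, coefficient = 1

I ≈ (0.375000/3) × 62.250000 = 7.781250
Exact value: 7.781250
Error: 0.000000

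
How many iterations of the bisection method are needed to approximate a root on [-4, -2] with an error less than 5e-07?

We need (b-a)/2^n ≤ 5e-07
(-2 - (-4))/2^n ≤ 5e-07
2/2^n ≤ 5e-07
2^n ≥ 4000000
n ≥ log₂(4000000) = 21.93
n ≥ 22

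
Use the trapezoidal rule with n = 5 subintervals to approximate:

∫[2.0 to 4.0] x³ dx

f(x) = x³
a = 2.0, b = 4.0, n = 5
h = (b - a)/n = 0.400000

Trapezoidal rule: (h/2)[f(x₀) + 2f(x₁) + 2f(x₂) + ... + f(xₙ)]

x_0 = 2.0000, f(x_0) = 8.000000, coefficient = 1
x_1 = 2.4000, f(x_1) = 13.824000, coefficient = 2
x_2 = 2.8000, f(x_2) = 21.952000, coefficient = 2
x_3 = 3.2000, f(x_3) = 32.768000, coefficient = 2
x_4 = 3.6000, f(x_4) = 46.656000, coefficient = 2
x_5 = 4.0000, f(x_5) = 64.000000, coefficient = 1

I ≈ (0.400000/2) × 302.400000 = 60.480000
Exact value: 60.000000
Error: 0.480000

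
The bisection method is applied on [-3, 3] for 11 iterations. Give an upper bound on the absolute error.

Bisection error bound: |error| ≤ (b-a)/2^n
|error| ≤ (3 - (-3))/2^11 = 6/2^11
|error| ≤ 0.0029296875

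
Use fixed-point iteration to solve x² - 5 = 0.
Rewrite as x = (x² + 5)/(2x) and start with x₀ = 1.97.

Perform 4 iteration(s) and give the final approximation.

Equation: x² - 5 = 0
Fixed-point form: x = (x² + 5)/(2x)
x₀ = 1.97

x_1 = g(1.970000) = 2.254036
x_2 = g(2.254036) = 2.236140
x_3 = g(2.236140) = 2.236068
x_4 = g(2.236068) = 2.236068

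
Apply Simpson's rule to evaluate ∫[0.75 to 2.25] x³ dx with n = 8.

f(x) = x³
a = 0.75, b = 2.25, n = 8
h = (b - a)/n = 0.187500

Simpson's rule: (h/3)[f(x₀) + 4f(x₁) + 2f(x₂) + ... + f(xₙ)]

x_0 = 0.7500, f(x_0) = 0.421875, coefficient = 1
x_1 = 0.9375, f(x_1) = 0.823975, coefficient = 4
x_2 = 1.1250, f(x_2) = 1.423828, coefficient = 2
x_3 = 1.3125, f(x_3) = 2.260986, coefficient = 4
x_4 = 1.5000, f(x_4) = 3.375000, coefficient = 2
x_5 = 1.6875, f(x_5) = 4.805420, coefficient = 4
x_6 = 1.8750, f(x_6) = 6.591797, coefficient = 2
x_7 = 2.0625, f(x_7) = 8.773682, coefficient = 4
x_8 = 2.2500, f(x_8) = 11.390625, coefficient = 1

I ≈ (0.187500/3) × 101.250000 = 6.328125
Exact value: 6.328125
Error: 0.000000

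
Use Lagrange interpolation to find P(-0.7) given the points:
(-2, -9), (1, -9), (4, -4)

Lagrange interpolation formula:
P(x) = Σ yᵢ × Lᵢ(x)
where Lᵢ(x) = Π_{j≠i} (x - xⱼ)/(xᵢ - xⱼ)

L_0(-0.7) = (-0.7 - 1)/(-2 - 1) × (-0.7 - 4)/(-2 - 4) = 0.443889
L_1(-0.7) = (-0.7 - (-2))/(1 - (-2)) × (-0.7 - 4)/(1 - 4) = 0.678889
L_2(-0.7) = (-0.7 - (-2))/(4 - (-2)) × (-0.7 - 1)/(4 - 1) = -0.122778

P(-0.7) = (-9)×L_0(-0.7) + (-9)×L_1(-0.7) + (-4)×L_2(-0.7)
P(-0.7) = -9.613889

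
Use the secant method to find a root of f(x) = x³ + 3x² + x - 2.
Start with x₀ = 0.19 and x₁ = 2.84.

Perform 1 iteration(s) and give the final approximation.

f(x) = x³ + 3x² + x - 2
x₀ = 0.19, x₁ = 2.84

Secant formula: x_{n+1} = x_n - f(x_n)(x_n - x_{n-1})/(f(x_n) - f(x_{n-1}))

Iteration 1:
  f(0.190000) = -1.694841
  f(2.840000) = 47.943104
  x_2 = 2.840000 - 47.943104×(2.840000 - 0.190000)/(47.943104 - (-1.694841))
       = 0.280482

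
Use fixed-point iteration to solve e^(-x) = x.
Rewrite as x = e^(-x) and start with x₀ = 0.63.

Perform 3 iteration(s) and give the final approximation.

Equation: e^(-x) = x
Fixed-point form: x = e^(-x)
x₀ = 0.63

x_1 = g(0.630000) = 0.532592
x_2 = g(0.532592) = 0.587081
x_3 = g(0.587081) = 0.555948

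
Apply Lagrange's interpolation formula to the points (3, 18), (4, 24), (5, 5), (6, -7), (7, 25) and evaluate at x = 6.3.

Lagrange interpolation formula:
P(x) = Σ yᵢ × Lᵢ(x)
where Lᵢ(x) = Π_{j≠i} (x - xⱼ)/(xᵢ - xⱼ)

L_0(6.3) = (6.3 - 4)/(3 - 4) × (6.3 - 5)/(3 - 5) × (6.3 - 6)/(3 - 6) × (6.3 - 7)/(3 - 7) = -0.026162
L_1(6.3) = (6.3 - 3)/(4 - 3) × (6.3 - 5)/(4 - 5) × (6.3 - 6)/(4 - 6) × (6.3 - 7)/(4 - 7) = 0.150150
L_2(6.3) = (6.3 - 3)/(5 - 3) × (6.3 - 4)/(5 - 4) × (6.3 - 6)/(5 - 6) × (6.3 - 7)/(5 - 7) = -0.398475
L_3(6.3) = (6.3 - 3)/(6 - 3) × (6.3 - 4)/(6 - 4) × (6.3 - 5)/(6 - 5) × (6.3 - 7)/(6 - 7) = 1.151150
L_4(6.3) = (6.3 - 3)/(7 - 3) × (6.3 - 4)/(7 - 4) × (6.3 - 5)/(7 - 5) × (6.3 - 6)/(7 - 6) = 0.123337

P(6.3) = 18×L_0(6.3) + 24×L_1(6.3) + 5×L_2(6.3) + (-7)×L_3(6.3) + 25×L_4(6.3)
P(6.3) = -3.834313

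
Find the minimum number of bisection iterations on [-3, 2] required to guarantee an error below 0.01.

We need (b-a)/2^n ≤ 0.01
(2 - (-3))/2^n ≤ 0.01
5/2^n ≤ 0.01
2^n ≥ 500
n ≥ log₂(500) = 8.97
n ≥ 9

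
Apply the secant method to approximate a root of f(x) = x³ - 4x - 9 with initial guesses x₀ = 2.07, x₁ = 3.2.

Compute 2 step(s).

f(x) = x³ - 4x - 9
x₀ = 2.07, x₁ = 3.2

Secant formula: x_{n+1} = x_n - f(x_n)(x_n - x_{n-1})/(f(x_n) - f(x_{n-1}))

Iteration 1:
  f(2.070000) = -8.410257
  f(3.200000) = 10.968000
  x_2 = 3.200000 - 10.968000×(3.200000 - 2.070000)/(10.968000 - (-8.410257))
       = 2.560425
Iteration 2:
  f(3.200000) = 10.968000
  f(2.560425) = -2.456120
  x_3 = 2.560425 - (-2.456120)×(2.560425 - 3.200000)/(-2.456120 - 10.968000)
       = 2.677444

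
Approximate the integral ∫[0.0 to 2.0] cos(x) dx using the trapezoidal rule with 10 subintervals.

f(x) = cos(x)
a = 0.0, b = 2.0, n = 10
h = (b - a)/n = 0.200000

Trapezoidal rule: (h/2)[f(x₀) + 2f(x₁) + 2f(x₂) + ... + f(xₙ)]

x_0 = 0.0000, f(x_0) = 1.000000, coefficient = 1
x_1 = 0.2000, f(x_1) = 0.980067, coefficient = 2
x_2 = 0.4000, f(x_2) = 0.921061, coefficient = 2
x_3 = 0.6000, f(x_3) = 0.825336, coefficient = 2
x_4 = 0.8000, f(x_4) = 0.696707, coefficient = 2
x_5 = 1.0000, f(x_5) = 0.540302, coefficient = 2
x_6 = 1.2000, f(x_6) = 0.362358, coefficient = 2
x_7 = 1.4000, f(x_7) = 0.169967, coefficient = 2
x_8 = 1.6000, f(x_8) = -0.029200, coefficient = 2
x_9 = 1.8000, f(x_9) = -0.227202, coefficient = 2
x_10 = 2.0000, f(x_10) = -0.416147, coefficient = 1

I ≈ (0.200000/2) × 9.062644 = 0.906264
Exact value: 0.909297
Error: 0.003033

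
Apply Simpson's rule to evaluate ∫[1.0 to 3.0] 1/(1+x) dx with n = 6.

f(x) = 1/(1+x)
a = 1.0, b = 3.0, n = 6
h = (b - a)/n = 0.333333

Simpson's rule: (h/3)[f(x₀) + 4f(x₁) + 2f(x₂) + ... + f(xₙ)]

x_0 = 1.0000, f(x_0) = 0.500000, coefficient = 1
x_1 = 1.3333, f(x_1) = 0.428571, coefficient = 4
x_2 = 1.6667, f(x_2) = 0.375000, coefficient = 2
x_3 = 2.0000, f(x_3) = 0.333333, coefficient = 4
x_4 = 2.3333, f(x_4) = 0.300000, coefficient = 2
x_5 = 2.6667, f(x_5) = 0.272727, coefficient = 4
x_6 = 3.0000, f(x_6) = 0.250000, coefficient = 1

I ≈ (0.333333/3) × 6.238528 = 0.693170
Exact value: 0.693147
Error: 0.000023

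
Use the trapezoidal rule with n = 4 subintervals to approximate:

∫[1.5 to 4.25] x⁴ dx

f(x) = x⁴
a = 1.5, b = 4.25, n = 4
h = (b - a)/n = 0.687500

Trapezoidal rule: (h/2)[f(x₀) + 2f(x₁) + 2f(x₂) + ... + f(xₙ)]

x_0 = 1.5000, f(x_0) = 5.062500, coefficient = 1
x_1 = 2.1875, f(x_1) = 22.897720, coefficient = 2
x_2 = 2.8750, f(x_2) = 68.320557, coefficient = 2
x_3 = 3.5625, f(x_3) = 161.071793, coefficient = 2
x_4 = 4.2500, f(x_4) = 326.253906, coefficient = 1

I ≈ (0.687500/2) × 835.896545 = 287.339437
Exact value: 275.797070
Error: 11.542367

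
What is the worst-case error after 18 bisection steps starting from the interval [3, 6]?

Bisection error bound: |error| ≤ (b-a)/2^n
|error| ≤ (6 - 3)/2^18 = 3/2^18
|error| ≤ 0.0000114441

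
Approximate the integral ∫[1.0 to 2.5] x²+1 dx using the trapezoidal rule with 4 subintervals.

f(x) = x²+1
a = 1.0, b = 2.5, n = 4
h = (b - a)/n = 0.375000

Trapezoidal rule: (h/2)[f(x₀) + 2f(x₁) + 2f(x₂) + ... + f(xₙ)]

x_0 = 1.0000, f(x_0) = 2.000000, coefficient = 1
x_1 = 1.3750, f(x_1) = 2.890625, coefficient = 2
x_2 = 1.7500, f(x_2) = 4.062500, coefficient = 2
x_3 = 2.1250, f(x_3) = 5.515625, coefficient = 2
x_4 = 2.5000, f(x_4) = 7.250000, coefficient = 1

I ≈ (0.375000/2) × 34.187500 = 6.410156
Exact value: 6.375000
Error: 0.035156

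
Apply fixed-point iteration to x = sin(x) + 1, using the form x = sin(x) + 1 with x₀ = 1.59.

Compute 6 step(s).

Equation: x = sin(x) + 1
Fixed-point form: x = sin(x) + 1
x₀ = 1.59

x_1 = g(1.590000) = 1.999816
x_2 = g(1.999816) = 1.909374
x_3 = g(1.909374) = 1.943228
x_4 = g(1.943228) = 1.931445
x_5 = g(1.931445) = 1.935668
x_6 = g(1.935668) = 1.934170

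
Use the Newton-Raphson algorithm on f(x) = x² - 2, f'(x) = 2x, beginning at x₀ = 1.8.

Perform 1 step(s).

f(x) = x² - 2
f'(x) = 2x
x₀ = 1.8

Newton-Raphson formula: x_{n+1} = x_n - f(x_n)/f'(x_n)

Iteration 1:
  f(1.800000) = 1.240000
  f'(1.800000) = 3.600000
  x_1 = 1.800000 - 1.240000/3.600000 = 1.455556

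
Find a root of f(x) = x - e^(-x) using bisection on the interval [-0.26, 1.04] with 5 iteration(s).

f(x) = x - e^(-x)
Initial interval: [-0.26, 1.04]

Iteration 1:
  c_1 = (-0.260000 + 1.040000)/2 = 0.390000
  f(c_1) = f(0.390000) = -0.287057
  f(a) × f(c) ≥ 0, new interval: [0.390000, 1.040000]
Iteration 2:
  c_2 = (0.390000 + 1.040000)/2 = 0.715000
  f(c_2) = f(0.715000) = 0.225808
  f(a) × f(c) < 0, new interval: [0.390000, 0.715000]
Iteration 3:
  c_3 = (0.390000 + 0.715000)/2 = 0.552500
  f(c_3) = f(0.552500) = -0.023009
  f(a) × f(c) ≥ 0, new interval: [0.552500, 0.715000]
Iteration 4:
  c_4 = (0.552500 + 0.715000)/2 = 0.633750
  f(c_4) = f(0.633750) = 0.103152
  f(a) × f(c) < 0, new interval: [0.552500, 0.633750]
Iteration 5:
  c_5 = (0.552500 + 0.633750)/2 = 0.593125
  f(c_5) = f(0.593125) = 0.040527
  f(a) × f(c) < 0, new interval: [0.552500, 0.593125]

After 5 iteration(s), the approximation is c_5 = 0.593125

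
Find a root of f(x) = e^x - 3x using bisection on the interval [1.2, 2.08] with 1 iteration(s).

f(x) = e^x - 3x
Initial interval: [1.2, 2.08]

Iteration 1:
  c_1 = (1.200000 + 2.080000)/2 = 1.640000
  f(c_1) = f(1.640000) = 0.235170
  f(a) × f(c) < 0, new interval: [1.200000, 1.640000]

After 1 iteration(s), the approximation is c_1 = 1.640000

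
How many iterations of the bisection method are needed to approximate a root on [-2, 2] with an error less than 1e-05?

We need (b-a)/2^n ≤ 1e-05
(2 - (-2))/2^n ≤ 1e-05
4/2^n ≤ 1e-05
2^n ≥ 400000
n ≥ log₂(400000) = 18.61
n ≥ 19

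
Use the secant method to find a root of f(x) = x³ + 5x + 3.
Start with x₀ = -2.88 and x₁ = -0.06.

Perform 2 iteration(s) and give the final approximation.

f(x) = x³ + 5x + 3
x₀ = -2.88, x₁ = -0.06

Secant formula: x_{n+1} = x_n - f(x_n)(x_n - x_{n-1})/(f(x_n) - f(x_{n-1}))

Iteration 1:
  f(-2.880000) = -35.287872
  f(-0.060000) = 2.699784
  x_2 = -0.060000 - 2.699784×(-0.060000 - (-2.880000))/(2.699784 - (-35.287872))
       = -0.260417
Iteration 2:
  f(-0.060000) = 2.699784
  f(-0.260417) = 1.680252
  x_3 = -0.260417 - 1.680252×(-0.260417 - (-0.060000))/(1.680252 - 2.699784)
       = -0.590718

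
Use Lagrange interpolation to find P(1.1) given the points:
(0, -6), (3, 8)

Lagrange interpolation formula:
P(x) = Σ yᵢ × Lᵢ(x)
where Lᵢ(x) = Π_{j≠i} (x - xⱼ)/(xᵢ - xⱼ)

L_0(1.1) = (1.1 - 3)/(0 - 3) = 0.633333
L_1(1.1) = (1.1 - 0)/(3 - 0) = 0.366667

P(1.1) = (-6)×L_0(1.1) + 8×L_1(1.1)
P(1.1) = -0.866667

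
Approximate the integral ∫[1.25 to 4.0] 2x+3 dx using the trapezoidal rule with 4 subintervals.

f(x) = 2x+3
a = 1.25, b = 4.0, n = 4
h = (b - a)/n = 0.687500

Trapezoidal rule: (h/2)[f(x₀) + 2f(x₁) + 2f(x₂) + ... + f(xₙ)]

x_0 = 1.2500, f(x_0) = 5.500000, coefficient = 1
x_1 = 1.9375, f(x_1) = 6.875000, coefficient = 2
x_2 = 2.6250, f(x_2) = 8.250000, coefficient = 2
x_3 = 3.3125, f(x_3) = 9.625000, coefficient = 2
x_4 = 4.0000, f(x_4) = 11.000000, coefficient = 1

I ≈ (0.687500/2) × 66.000000 = 22.687500
Exact value: 22.687500
Error: 0.000000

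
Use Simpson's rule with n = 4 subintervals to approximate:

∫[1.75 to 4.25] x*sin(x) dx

f(x) = x*sin(x)
a = 1.75, b = 4.25, n = 4
h = (b - a)/n = 0.625000

Simpson's rule: (h/3)[f(x₀) + 4f(x₁) + 2f(x₂) + ... + f(xₙ)]

x_0 = 1.7500, f(x_0) = 1.721975, coefficient = 1
x_1 = 2.3750, f(x_1) = 1.647502, coefficient = 4
x_2 = 3.0000, f(x_2) = 0.423360, coefficient = 2
x_3 = 3.6250, f(x_3) = -1.684896, coefficient = 4
x_4 = 4.2500, f(x_4) = -3.803705, coefficient = 1

I ≈ (0.625000/3) × -1.384584 = -0.288455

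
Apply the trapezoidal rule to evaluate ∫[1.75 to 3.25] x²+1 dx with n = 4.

f(x) = x²+1
a = 1.75, b = 3.25, n = 4
h = (b - a)/n = 0.375000

Trapezoidal rule: (h/2)[f(x₀) + 2f(x₁) + 2f(x₂) + ... + f(xₙ)]

x_0 = 1.7500, f(x_0) = 4.062500, coefficient = 1
x_1 = 2.1250, f(x_1) = 5.515625, coefficient = 2
x_2 = 2.5000, f(x_2) = 7.250000, coefficient = 2
x_3 = 2.8750, f(x_3) = 9.265625, coefficient = 2
x_4 = 3.2500, f(x_4) = 11.562500, coefficient = 1

I ≈ (0.375000/2) × 59.687500 = 11.191406
Exact value: 11.156250
Error: 0.035156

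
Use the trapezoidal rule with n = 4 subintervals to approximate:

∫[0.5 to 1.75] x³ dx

f(x) = x³
a = 0.5, b = 1.75, n = 4
h = (b - a)/n = 0.312500

Trapezoidal rule: (h/2)[f(x₀) + 2f(x₁) + 2f(x₂) + ... + f(xₙ)]

x_0 = 0.5000, f(x_0) = 0.125000, coefficient = 1
x_1 = 0.8125, f(x_1) = 0.536377, coefficient = 2
x_2 = 1.1250, f(x_2) = 1.423828, coefficient = 2
x_3 = 1.4375, f(x_3) = 2.970459, coefficient = 2
x_4 = 1.7500, f(x_4) = 5.359375, coefficient = 1

I ≈ (0.312500/2) × 15.345703 = 2.397766
Exact value: 2.329102
Error: 0.068665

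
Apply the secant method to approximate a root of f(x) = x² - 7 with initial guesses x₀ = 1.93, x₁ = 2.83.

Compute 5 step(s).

f(x) = x² - 7
x₀ = 1.93, x₁ = 2.83

Secant formula: x_{n+1} = x_n - f(x_n)(x_n - x_{n-1})/(f(x_n) - f(x_{n-1}))

Iteration 1:
  f(1.930000) = -3.275100
  f(2.830000) = 1.008900
  x_2 = 2.830000 - 1.008900×(2.830000 - 1.930000)/(1.008900 - (-3.275100))
       = 2.618046
Iteration 2:
  f(2.830000) = 1.008900
  f(2.618046) = -0.145834
  x_3 = 2.618046 - (-0.145834)×(2.618046 - 2.830000)/(-0.145834 - 1.008900)
       = 2.644814
Iteration 3:
  f(2.618046) = -0.145834
  f(2.644814) = -0.004957
  x_4 = 2.644814 - (-0.004957)×(2.644814 - 2.618046)/(-0.004957 - (-0.145834))
       = 2.645756
Iteration 4:
  f(2.644814) = -0.004957
  f(2.645756) = 0.000026
  x_5 = 2.645756 - 0.000026×(2.645756 - 2.644814)/(0.000026 - (-0.004957))
       = 2.645751
Iteration 5:
  f(2.645756) = 0.000026
  f(2.645751) = 0.000000
  x_6 = 2.645751 - 0.000000×(2.645751 - 2.645756)/(0.000000 - 0.000026)
       = 2.645751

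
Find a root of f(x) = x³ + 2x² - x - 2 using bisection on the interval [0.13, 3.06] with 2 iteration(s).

f(x) = x³ + 2x² - x - 2
Initial interval: [0.13, 3.06]

Iteration 1:
  c_1 = (0.130000 + 3.060000)/2 = 1.595000
  f(c_1) = f(1.595000) = 5.550770
  f(a) × f(c) < 0, new interval: [0.130000, 1.595000]
Iteration 2:
  c_2 = (0.130000 + 1.595000)/2 = 0.862500
  f(c_2) = f(0.862500) = -0.733068
  f(a) × f(c) ≥ 0, new interval: [0.862500, 1.595000]

After 2 iteration(s), the approximation is c_2 = 0.862500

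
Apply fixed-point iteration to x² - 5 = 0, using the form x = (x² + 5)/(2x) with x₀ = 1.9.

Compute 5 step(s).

Equation: x² - 5 = 0
Fixed-point form: x = (x² + 5)/(2x)
x₀ = 1.9

x_1 = g(1.900000) = 2.265789
x_2 = g(2.265789) = 2.236263
x_3 = g(2.236263) = 2.236068
x_4 = g(2.236068) = 2.236068
x_5 = g(2.236068) = 2.236068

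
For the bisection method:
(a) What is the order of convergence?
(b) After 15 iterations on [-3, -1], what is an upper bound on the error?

(a) Bisection has linear (order 1) convergence; the error is halved each step.

(b) Error bound = (b-a)/2^n = (-1 - (-3))/2^{15}
    = 2/2^{15}

(a) 1 (linear); (b) error ≤ 6.10e-05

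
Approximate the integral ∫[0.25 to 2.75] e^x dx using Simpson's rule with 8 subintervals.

f(x) = e^x
a = 0.25, b = 2.75, n = 8
h = (b - a)/n = 0.312500

Simpson's rule: (h/3)[f(x₀) + 4f(x₁) + 2f(x₂) + ... + f(xₙ)]

x_0 = 0.2500, f(x_0) = 1.284025, coefficient = 1
x_1 = 0.5625, f(x_1) = 1.755055, coefficient = 4
x_2 = 0.8750, f(x_2) = 2.398875, coefficient = 2
x_3 = 1.1875, f(x_3) = 3.278874, coefficient = 4
x_4 = 1.5000, f(x_4) = 4.481689, coefficient = 2
x_5 = 1.8125, f(x_5) = 6.125743, coefficient = 4
x_6 = 2.1250, f(x_6) = 8.372897, coefficient = 2
x_7 = 2.4375, f(x_7) = 11.444394, coefficient = 4
x_8 = 2.7500, f(x_8) = 15.642632, coefficient = 1

I ≈ (0.312500/3) × 137.849841 = 14.359358
Exact value: 14.358606
Error: 0.000752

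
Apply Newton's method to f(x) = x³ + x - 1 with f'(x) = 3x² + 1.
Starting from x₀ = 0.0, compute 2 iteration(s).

f(x) = x³ + x - 1
f'(x) = 3x² + 1
x₀ = 0.0

Newton-Raphson formula: x_{n+1} = x_n - f(x_n)/f'(x_n)

Iteration 1:
  f(0.000000) = -1.000000
  f'(0.000000) = 1.000000
  x_1 = 0.000000 - (-1.000000)/1.000000 = 1.000000
Iteration 2:
  f(1.000000) = 1.000000
  f'(1.000000) = 4.000000
  x_2 = 1.000000 - 1.000000/4.000000 = 0.750000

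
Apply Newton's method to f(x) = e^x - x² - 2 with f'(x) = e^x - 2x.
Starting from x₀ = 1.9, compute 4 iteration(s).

f(x) = e^x - x² - 2
f'(x) = e^x - 2x
x₀ = 1.9

Newton-Raphson formula: x_{n+1} = x_n - f(x_n)/f'(x_n)

Iteration 1:
  f(1.900000) = 1.075894
  f'(1.900000) = 2.885894
  x_1 = 1.900000 - 1.075894/2.885894 = 1.527189
Iteration 2:
  f(1.527189) = 0.272906
  f'(1.527189) = 1.550834
  x_2 = 1.527189 - 0.272906/1.550834 = 1.351215
Iteration 3:
  f(1.351215) = 0.036333
  f'(1.351215) = 1.159684
  x_3 = 1.351215 - 0.036333/1.159684 = 1.319885
Iteration 4:
  f(1.319885) = 0.000894
  f'(1.319885) = 1.103221
  x_4 = 1.319885 - 0.000894/1.103221 = 1.319074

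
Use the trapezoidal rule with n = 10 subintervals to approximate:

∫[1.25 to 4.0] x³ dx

f(x) = x³
a = 1.25, b = 4.0, n = 10
h = (b - a)/n = 0.275000

Trapezoidal rule: (h/2)[f(x₀) + 2f(x₁) + 2f(x₂) + ... + f(xₙ)]

x_0 = 1.2500, f(x_0) = 1.953125, coefficient = 1
x_1 = 1.5250, f(x_1) = 3.546578, coefficient = 2
x_2 = 1.8000, f(x_2) = 5.832000, coefficient = 2
x_3 = 2.0750, f(x_3) = 8.934172, coefficient = 2
x_4 = 2.3500, f(x_4) = 12.977875, coefficient = 2
x_5 = 2.6250, f(x_5) = 18.087891, coefficient = 2
x_6 = 2.9000, f(x_6) = 24.389000, coefficient = 2
x_7 = 3.1750, f(x_7) = 32.005984, coefficient = 2
x_8 = 3.4500, f(x_8) = 41.063625, coefficient = 2
x_9 = 3.7250, f(x_9) = 51.686703, coefficient = 2
x_10 = 4.0000, f(x_10) = 64.000000, coefficient = 1

I ≈ (0.275000/2) × 463.000781 = 63.662607
Exact value: 63.389648
Error: 0.272959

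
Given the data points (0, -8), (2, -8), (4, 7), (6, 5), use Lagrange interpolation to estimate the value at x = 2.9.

Lagrange interpolation formula:
P(x) = Σ yᵢ × Lᵢ(x)
where Lᵢ(x) = Π_{j≠i} (x - xⱼ)/(xᵢ - xⱼ)

L_0(2.9) = (2.9 - 2)/(0 - 2) × (2.9 - 4)/(0 - 4) × (2.9 - 6)/(0 - 6) = -0.063938
L_1(2.9) = (2.9 - 0)/(2 - 0) × (2.9 - 4)/(2 - 4) × (2.9 - 6)/(2 - 6) = 0.618062
L_2(2.9) = (2.9 - 0)/(4 - 0) × (2.9 - 2)/(4 - 2) × (2.9 - 6)/(4 - 6) = 0.505687
L_3(2.9) = (2.9 - 0)/(6 - 0) × (2.9 - 2)/(6 - 2) × (2.9 - 4)/(6 - 4) = -0.059812

P(2.9) = (-8)×L_0(2.9) + (-8)×L_1(2.9) + 7×L_2(2.9) + 5×L_3(2.9)
P(2.9) = -1.192250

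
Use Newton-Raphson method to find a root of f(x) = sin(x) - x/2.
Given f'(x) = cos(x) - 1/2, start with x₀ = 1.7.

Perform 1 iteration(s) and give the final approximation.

f(x) = sin(x) - x/2
f'(x) = cos(x) - 1/2
x₀ = 1.7

Newton-Raphson formula: x_{n+1} = x_n - f(x_n)/f'(x_n)

Iteration 1:
  f(1.700000) = 0.141665
  f'(1.700000) = -0.628844
  x_1 = 1.700000 - 0.141665/(-0.628844) = 1.925278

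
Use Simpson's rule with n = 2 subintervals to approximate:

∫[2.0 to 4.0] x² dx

f(x) = x²
a = 2.0, b = 4.0, n = 2
h = (b - a)/n = 1.000000

Simpson's rule: (h/3)[f(x₀) + 4f(x₁) + 2f(x₂) + ... + f(xₙ)]

x_0 = 2.0000, f(x_0) = 4.000000, coefficient = 1
x_1 = 3.0000, f(x_1) = 9.000000, coefficient = 4
x_2 = 4.0000, f(x_2) = 16.000000, coefficient = 1

I ≈ (1.000000/3) × 56.000000 = 18.666667
Exact value: 18.666667
Error: 0.000000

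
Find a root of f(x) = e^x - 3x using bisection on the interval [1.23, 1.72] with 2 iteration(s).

f(x) = e^x - 3x
Initial interval: [1.23, 1.72]

Iteration 1:
  c_1 = (1.230000 + 1.720000)/2 = 1.475000
  f(c_1) = f(1.475000) = -0.053964
  f(a) × f(c) ≥ 0, new interval: [1.475000, 1.720000]
Iteration 2:
  c_2 = (1.475000 + 1.720000)/2 = 1.597500
  f(c_2) = f(1.597500) = 0.148165
  f(a) × f(c) < 0, new interval: [1.475000, 1.597500]

After 2 iteration(s), the approximation is c_2 = 1.597500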